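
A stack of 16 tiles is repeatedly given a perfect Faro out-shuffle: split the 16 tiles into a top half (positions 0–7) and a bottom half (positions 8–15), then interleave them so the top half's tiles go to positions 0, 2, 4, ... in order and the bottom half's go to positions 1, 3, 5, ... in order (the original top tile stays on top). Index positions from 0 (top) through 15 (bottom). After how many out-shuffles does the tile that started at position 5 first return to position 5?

2

Follow position 5 under repeated out-shuffles:
5 → 10 → 5
It first returns after 2 out-shuffles.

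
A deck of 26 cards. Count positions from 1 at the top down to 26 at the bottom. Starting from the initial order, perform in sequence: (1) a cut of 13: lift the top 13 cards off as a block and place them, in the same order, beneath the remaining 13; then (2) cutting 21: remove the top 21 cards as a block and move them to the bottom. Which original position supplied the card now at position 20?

Undo the operations in reverse order, starting from position 20:
  undo op 2 (cut 21): 20 ← 15
  undo op 1 (cut 13): 15 ← 2
So the card at position 20 came from original position 2.

2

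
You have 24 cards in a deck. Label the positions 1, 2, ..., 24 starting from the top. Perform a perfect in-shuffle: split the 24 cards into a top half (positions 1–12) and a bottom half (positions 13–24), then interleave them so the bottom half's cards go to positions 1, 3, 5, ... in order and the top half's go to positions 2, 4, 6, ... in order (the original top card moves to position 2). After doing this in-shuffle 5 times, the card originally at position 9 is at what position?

Track the card's position through each in-shuffle:
9 → 18 → 11 → 22 → 19 → 13

13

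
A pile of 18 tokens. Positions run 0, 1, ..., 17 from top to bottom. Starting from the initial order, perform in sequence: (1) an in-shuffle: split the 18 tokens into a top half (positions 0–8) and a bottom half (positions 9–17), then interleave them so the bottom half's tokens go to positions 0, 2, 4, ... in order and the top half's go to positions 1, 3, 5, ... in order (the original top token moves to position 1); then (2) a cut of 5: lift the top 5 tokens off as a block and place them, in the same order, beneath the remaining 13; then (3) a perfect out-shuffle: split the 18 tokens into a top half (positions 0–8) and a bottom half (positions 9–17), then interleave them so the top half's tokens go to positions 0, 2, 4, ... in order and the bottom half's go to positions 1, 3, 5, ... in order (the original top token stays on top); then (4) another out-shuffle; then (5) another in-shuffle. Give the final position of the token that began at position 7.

Track the token from position 7 forward through each operation:
  after op 1 (in-shuffle): 7 → 15
  after op 2 (cut 5): 15 → 10
  after op 3 (out-shuffle): 10 → 3
  after op 4 (out-shuffle): 3 → 6
  after op 5 (in-shuffle): 6 → 13

13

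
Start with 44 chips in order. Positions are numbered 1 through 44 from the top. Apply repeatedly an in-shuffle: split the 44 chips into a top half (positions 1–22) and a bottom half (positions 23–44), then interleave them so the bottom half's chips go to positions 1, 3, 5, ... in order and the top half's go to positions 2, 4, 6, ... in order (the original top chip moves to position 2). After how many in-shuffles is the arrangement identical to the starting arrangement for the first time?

12

The in-shuffle permutes the 44 positions with cycle lengths [2, 4, 4, 4, 6, 12, 12].
Every chip is home exactly when every cycle has completed a whole number of laps, i.e. after lcm(2, 4, 6, 12) = 12 in-shuffles.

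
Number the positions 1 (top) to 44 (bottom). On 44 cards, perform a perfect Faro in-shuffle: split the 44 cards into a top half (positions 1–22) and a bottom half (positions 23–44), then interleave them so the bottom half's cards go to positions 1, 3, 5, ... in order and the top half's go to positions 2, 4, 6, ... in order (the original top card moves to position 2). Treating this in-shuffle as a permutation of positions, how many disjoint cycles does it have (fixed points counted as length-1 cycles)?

Trace each unvisited position around until it returns:
(1 2 4 8 16 32 ... len 12) (3 6 12 24) (5 10 20 40 35 25) (7 14 28 11 22 44 ... len 12) (9 18 36 27) (15 30) (21 42 39 33)
7 cycles in total.

7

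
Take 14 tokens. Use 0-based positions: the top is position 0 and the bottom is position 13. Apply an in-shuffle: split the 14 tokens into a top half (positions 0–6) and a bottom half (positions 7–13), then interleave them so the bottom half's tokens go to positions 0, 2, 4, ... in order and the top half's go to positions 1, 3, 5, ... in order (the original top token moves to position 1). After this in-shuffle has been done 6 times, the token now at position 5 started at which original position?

Work backwards from position 5, undoing one in-shuffle at a time:
5 ← 2 ← 8 ← 11 ← 5 ← 2 ← 8
So the token now at position 5 started at position 8.

8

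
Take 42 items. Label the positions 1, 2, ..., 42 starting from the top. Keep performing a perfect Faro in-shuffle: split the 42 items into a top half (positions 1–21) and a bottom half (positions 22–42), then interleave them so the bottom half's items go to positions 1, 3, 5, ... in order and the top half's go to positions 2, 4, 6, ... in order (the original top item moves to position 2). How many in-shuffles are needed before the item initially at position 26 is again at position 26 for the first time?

Follow position 26 under repeated in-shuffles:
26 → 9 → 18 → 36 → 29 → 15 → 30 → 17 → 34 → 25 → 7 → 14 → 28 → 13 → 26
It first returns after 14 in-shuffles.

14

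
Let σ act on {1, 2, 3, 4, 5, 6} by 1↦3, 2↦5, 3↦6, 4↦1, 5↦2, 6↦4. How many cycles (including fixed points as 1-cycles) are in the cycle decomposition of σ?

2

Cycle decomposition: (1 3 6 4) (2 5).
2 cycles.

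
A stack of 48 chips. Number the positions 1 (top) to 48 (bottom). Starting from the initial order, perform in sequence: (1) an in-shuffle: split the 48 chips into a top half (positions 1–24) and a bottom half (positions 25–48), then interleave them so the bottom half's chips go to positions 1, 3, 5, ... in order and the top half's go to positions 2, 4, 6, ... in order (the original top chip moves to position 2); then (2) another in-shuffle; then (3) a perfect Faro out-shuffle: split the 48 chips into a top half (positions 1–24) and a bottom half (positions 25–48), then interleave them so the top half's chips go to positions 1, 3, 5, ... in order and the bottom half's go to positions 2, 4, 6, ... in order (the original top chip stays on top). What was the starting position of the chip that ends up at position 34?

Undo the operations in reverse order, starting from position 34:
  undo op 3 (out-shuffle, from bottom half): 34 ← 41
  undo op 2 (in-shuffle, from bottom half): 41 ← 45
  undo op 1 (in-shuffle, from bottom half): 45 ← 47
So the chip at position 34 came from original position 47.

47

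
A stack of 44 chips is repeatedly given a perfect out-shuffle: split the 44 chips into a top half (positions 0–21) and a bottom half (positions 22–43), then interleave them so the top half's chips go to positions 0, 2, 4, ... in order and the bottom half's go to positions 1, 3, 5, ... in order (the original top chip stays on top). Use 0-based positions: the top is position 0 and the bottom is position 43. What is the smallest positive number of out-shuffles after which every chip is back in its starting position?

14

The out-shuffle permutes the 44 positions with cycle lengths [1, 1, 14, 14, 14].
Every chip is home exactly when every cycle has completed a whole number of laps, i.e. after lcm(1, 14) = 14 out-shuffles.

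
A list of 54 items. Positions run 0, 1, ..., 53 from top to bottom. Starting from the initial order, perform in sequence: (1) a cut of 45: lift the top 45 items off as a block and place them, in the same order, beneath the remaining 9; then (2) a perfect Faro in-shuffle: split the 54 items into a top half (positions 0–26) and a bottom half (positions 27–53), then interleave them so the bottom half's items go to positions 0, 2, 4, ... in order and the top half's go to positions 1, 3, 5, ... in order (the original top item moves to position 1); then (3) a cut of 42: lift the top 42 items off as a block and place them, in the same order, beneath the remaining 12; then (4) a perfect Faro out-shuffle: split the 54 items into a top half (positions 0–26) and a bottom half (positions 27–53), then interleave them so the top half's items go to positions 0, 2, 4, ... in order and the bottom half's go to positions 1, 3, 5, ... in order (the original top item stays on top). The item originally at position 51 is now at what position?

50

Track the item from position 51 forward through each operation:
  after op 1 (cut 45): 51 → 6
  after op 2 (in-shuffle): 6 → 13
  after op 3 (cut 42): 13 → 25
  after op 4 (out-shuffle): 25 → 50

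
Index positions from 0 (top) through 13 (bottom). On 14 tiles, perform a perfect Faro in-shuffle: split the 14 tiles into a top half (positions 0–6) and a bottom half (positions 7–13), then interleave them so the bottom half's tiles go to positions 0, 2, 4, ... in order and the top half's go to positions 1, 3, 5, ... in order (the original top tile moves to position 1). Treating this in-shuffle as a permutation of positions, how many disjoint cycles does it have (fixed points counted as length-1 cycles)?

Trace each unvisited position around until it returns:
(0 1 3 7) (2 5 11 8) (4 9) (6 13 12 10)
4 cycles in total.

4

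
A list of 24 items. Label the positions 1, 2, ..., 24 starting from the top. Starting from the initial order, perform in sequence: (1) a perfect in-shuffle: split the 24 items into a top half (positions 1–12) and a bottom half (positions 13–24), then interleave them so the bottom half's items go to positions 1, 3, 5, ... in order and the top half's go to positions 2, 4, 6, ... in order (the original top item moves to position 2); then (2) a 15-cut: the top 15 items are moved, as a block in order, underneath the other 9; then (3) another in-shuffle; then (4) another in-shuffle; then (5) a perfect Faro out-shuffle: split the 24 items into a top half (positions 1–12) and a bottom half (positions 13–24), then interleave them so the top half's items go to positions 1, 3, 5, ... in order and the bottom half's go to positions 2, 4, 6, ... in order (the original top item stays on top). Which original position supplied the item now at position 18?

Undo the operations in reverse order, starting from position 18:
  undo op 5 (out-shuffle, from bottom half): 18 ← 21
  undo op 4 (in-shuffle, from bottom half): 21 ← 23
  undo op 3 (in-shuffle, from bottom half): 23 ← 24
  undo op 2 (cut 15): 24 ← 15
  undo op 1 (in-shuffle, from bottom half): 15 ← 20
So the item at position 18 came from original position 20.

20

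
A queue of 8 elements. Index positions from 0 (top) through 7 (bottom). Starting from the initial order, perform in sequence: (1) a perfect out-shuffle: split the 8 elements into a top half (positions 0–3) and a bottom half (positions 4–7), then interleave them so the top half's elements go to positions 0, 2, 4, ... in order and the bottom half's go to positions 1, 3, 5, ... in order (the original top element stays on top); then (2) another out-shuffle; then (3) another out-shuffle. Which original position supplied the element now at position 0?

Undo the operations in reverse order, starting from position 0:
  undo op 3 (out-shuffle, from top half): 0 ← 0
  undo op 2 (out-shuffle, from top half): 0 ← 0
  undo op 1 (out-shuffle, from top half): 0 ← 0
So the element at position 0 came from original position 0.

0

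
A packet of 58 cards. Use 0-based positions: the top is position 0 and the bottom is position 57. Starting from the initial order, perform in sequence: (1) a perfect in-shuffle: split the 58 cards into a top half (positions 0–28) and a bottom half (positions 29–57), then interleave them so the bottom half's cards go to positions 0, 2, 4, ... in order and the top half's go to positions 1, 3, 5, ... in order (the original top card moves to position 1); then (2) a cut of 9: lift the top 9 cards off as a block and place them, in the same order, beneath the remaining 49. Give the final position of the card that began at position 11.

Track the card from position 11 forward through each operation:
  after op 1 (in-shuffle): 11 → 23
  after op 2 (cut 9): 23 → 14

14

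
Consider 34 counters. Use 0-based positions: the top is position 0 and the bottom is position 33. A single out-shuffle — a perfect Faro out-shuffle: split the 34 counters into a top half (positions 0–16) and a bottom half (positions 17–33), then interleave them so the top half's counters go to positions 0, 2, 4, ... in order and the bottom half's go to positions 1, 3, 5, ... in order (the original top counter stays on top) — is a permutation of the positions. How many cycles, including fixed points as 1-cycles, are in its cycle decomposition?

Trace each unvisited position around until it returns:
(0) (1 2 4 8 16 32 31 29 25 17) (3 6 12 24 15 30 27 21 9 18) (5 10 20 7 14 28 23 13 26 19) (11 22) (33)
6 cycles in total.

6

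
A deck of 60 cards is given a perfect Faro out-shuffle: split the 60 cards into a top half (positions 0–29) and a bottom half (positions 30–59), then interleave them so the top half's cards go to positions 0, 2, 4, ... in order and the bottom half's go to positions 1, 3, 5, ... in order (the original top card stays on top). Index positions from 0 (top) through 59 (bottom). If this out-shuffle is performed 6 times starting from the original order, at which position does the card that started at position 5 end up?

25

Track the card's position through each out-shuffle:
5 → 10 → 20 → 40 → 21 → 42 → 25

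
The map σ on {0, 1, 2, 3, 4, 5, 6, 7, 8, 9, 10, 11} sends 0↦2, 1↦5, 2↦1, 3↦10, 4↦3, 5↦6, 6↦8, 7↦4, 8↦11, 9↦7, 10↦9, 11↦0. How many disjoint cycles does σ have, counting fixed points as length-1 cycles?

2

Cycle decomposition: (0 2 1 5 6 8 11) (3 10 9 7 4).
2 cycles.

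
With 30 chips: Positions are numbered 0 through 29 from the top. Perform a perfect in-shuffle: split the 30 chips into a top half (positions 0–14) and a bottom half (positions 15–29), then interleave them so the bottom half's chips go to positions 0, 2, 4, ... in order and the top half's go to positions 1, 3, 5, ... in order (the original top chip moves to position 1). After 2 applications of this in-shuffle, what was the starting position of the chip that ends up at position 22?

28

Work backwards from position 22, undoing one in-shuffle at a time:
22 ← 26 ← 28
So the chip now at position 22 started at position 28.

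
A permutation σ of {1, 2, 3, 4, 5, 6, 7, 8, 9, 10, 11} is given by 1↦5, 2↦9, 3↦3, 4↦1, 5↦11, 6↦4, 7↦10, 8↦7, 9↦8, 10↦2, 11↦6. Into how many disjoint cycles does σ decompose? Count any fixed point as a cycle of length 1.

3

Cycle decomposition: (1 5 11 6 4) (2 9 8 7 10) (3).
3 cycles.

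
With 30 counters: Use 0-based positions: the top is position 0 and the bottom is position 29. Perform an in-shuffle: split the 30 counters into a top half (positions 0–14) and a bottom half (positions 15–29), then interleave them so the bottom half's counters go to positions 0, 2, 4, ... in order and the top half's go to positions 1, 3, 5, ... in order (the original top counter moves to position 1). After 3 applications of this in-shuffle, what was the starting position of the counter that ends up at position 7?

0

Work backwards from position 7, undoing one in-shuffle at a time:
7 ← 3 ← 1 ← 0
So the counter now at position 7 started at position 0.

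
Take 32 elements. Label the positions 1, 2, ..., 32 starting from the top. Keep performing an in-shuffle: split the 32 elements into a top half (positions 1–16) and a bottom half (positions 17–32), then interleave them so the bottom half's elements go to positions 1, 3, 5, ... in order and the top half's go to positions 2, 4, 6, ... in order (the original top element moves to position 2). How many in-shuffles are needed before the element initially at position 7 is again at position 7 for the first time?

Follow position 7 under repeated in-shuffles:
7 → 14 → 28 → 23 → 13 → 26 → 19 → 5 → 10 → 20 → 7
It first returns after 10 in-shuffles.

10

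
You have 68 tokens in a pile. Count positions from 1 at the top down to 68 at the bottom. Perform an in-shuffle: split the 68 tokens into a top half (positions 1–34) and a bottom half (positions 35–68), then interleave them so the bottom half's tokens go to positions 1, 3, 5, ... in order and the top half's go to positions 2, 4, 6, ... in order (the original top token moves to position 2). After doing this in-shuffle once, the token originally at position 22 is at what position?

44

Track the token's position through each in-shuffle:
22 → 44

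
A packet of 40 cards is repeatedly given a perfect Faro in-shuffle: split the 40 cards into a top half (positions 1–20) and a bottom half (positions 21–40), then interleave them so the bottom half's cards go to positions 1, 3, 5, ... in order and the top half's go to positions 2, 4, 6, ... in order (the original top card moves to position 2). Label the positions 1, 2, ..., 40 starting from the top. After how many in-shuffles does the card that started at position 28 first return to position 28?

Follow position 28 under repeated in-shuffles:
28 → 15 → 30 → 19 → 38 → 35 → 29 → 17 → 34 → 27 → 13 → 26 → 11 → 22 → 3 → 6 → 12 → 24 → 7 → 14 → 28
It first returns after 20 in-shuffles.

20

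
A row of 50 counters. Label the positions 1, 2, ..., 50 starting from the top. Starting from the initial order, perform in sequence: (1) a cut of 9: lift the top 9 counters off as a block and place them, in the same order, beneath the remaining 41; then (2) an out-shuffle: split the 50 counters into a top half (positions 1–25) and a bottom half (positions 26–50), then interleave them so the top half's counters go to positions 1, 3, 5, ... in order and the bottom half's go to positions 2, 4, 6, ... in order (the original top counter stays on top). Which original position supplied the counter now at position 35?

Undo the operations in reverse order, starting from position 35:
  undo op 2 (out-shuffle, from top half): 35 ← 18
  undo op 1 (cut 9): 18 ← 27
So the counter at position 35 came from original position 27.

27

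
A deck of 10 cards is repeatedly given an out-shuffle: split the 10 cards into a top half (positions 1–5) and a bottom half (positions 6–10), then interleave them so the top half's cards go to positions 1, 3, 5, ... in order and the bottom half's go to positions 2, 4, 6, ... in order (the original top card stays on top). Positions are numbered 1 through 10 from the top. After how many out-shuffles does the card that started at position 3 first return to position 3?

Follow position 3 under repeated out-shuffles:
3 → 5 → 9 → 8 → 6 → 2 → 3
It first returns after 6 out-shuffles.

6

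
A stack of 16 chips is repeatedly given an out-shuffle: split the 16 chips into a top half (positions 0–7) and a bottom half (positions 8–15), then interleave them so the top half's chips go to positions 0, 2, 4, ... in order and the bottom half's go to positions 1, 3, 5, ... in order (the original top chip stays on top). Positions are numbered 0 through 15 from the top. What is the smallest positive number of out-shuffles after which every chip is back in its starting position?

4

The out-shuffle permutes the 16 positions with cycle lengths [1, 1, 2, 4, 4, 4].
Every chip is home exactly when every cycle has completed a whole number of laps, i.e. after lcm(1, 2, 4) = 4 out-shuffles.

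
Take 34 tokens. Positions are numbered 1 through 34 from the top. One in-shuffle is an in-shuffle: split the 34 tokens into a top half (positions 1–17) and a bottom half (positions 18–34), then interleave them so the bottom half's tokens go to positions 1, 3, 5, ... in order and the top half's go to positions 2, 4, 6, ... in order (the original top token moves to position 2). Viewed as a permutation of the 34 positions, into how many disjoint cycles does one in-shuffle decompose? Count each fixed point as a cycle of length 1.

Trace each unvisited position around until it returns:
(1 2 4 8 16 32 ... len 12) (3 6 12 24 13 26 ... len 12) (5 10 20) (7 14 28 21) (15 30 25)
5 cycles in total.

5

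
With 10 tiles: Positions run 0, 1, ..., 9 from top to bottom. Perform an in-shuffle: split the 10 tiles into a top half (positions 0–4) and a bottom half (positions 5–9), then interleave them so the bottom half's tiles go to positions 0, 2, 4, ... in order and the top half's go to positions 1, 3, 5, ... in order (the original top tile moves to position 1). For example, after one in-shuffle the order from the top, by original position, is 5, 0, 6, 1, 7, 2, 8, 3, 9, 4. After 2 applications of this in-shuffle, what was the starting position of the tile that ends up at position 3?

0

Work backwards from position 3, undoing one in-shuffle at a time:
3 ← 1 ← 0
So the tile now at position 3 started at position 0.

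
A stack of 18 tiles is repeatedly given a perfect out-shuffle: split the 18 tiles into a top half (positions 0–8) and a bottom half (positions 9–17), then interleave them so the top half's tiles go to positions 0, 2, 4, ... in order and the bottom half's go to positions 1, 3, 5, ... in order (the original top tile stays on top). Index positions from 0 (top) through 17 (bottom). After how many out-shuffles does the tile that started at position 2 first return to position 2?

8

Follow position 2 under repeated out-shuffles:
2 → 4 → 8 → 16 → 15 → 13 → 9 → 1 → 2
It first returns after 8 out-shuffles.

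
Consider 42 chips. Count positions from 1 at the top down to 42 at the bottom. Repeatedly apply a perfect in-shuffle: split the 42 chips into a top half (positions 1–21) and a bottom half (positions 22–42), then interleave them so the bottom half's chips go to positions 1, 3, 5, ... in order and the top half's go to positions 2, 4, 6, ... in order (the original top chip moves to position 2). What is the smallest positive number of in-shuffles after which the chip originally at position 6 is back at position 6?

Follow position 6 under repeated in-shuffles:
6 → 12 → 24 → 5 → 10 → 20 → 40 → 37 → 31 → 19 → 38 → 33 → 23 → 3 → 6
It first returns after 14 in-shuffles.

14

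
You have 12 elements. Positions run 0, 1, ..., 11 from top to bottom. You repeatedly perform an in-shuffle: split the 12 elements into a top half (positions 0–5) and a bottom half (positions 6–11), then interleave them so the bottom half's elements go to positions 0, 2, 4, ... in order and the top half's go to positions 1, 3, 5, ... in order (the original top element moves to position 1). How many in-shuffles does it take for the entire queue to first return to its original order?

The in-shuffle permutes the 12 positions with cycle lengths [12].
Every element is home exactly when every cycle has completed a whole number of laps, i.e. after lcm(12) = 12 in-shuffles.

12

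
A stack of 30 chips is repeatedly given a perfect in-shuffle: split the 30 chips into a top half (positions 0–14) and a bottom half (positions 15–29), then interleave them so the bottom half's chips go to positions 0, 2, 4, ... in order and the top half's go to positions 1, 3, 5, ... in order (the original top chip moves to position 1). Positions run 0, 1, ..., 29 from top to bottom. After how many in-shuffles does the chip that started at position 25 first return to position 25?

5

Follow position 25 under repeated in-shuffles:
25 → 20 → 10 → 21 → 12 → 25
It first returns after 5 in-shuffles.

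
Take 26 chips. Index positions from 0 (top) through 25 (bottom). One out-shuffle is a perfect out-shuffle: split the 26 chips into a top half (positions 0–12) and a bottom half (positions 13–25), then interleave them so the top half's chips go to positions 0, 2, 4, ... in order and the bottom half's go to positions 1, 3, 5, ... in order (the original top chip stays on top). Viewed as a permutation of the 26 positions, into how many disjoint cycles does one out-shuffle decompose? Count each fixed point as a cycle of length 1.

4

Trace each unvisited position around until it returns:
(0) (1 2 4 8 16 7 ... len 20) (5 10 20 15) (25)
4 cycles in total.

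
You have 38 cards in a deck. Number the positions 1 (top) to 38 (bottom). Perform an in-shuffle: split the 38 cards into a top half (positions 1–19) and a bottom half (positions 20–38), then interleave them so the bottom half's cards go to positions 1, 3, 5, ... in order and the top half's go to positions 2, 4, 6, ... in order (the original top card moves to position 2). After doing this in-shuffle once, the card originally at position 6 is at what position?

12

Track the card's position through each in-shuffle:
6 → 12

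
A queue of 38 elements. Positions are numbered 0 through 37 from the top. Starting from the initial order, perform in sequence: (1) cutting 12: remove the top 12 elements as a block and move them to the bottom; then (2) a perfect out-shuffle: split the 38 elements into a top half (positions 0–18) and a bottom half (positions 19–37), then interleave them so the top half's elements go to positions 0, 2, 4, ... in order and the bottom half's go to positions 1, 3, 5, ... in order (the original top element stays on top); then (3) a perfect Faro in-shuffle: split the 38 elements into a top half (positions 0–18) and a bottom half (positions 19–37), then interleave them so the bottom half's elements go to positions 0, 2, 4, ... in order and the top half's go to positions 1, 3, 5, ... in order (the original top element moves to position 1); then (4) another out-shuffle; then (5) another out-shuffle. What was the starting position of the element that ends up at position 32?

Undo the operations in reverse order, starting from position 32:
  undo op 5 (out-shuffle, from top half): 32 ← 16
  undo op 4 (out-shuffle, from top half): 16 ← 8
  undo op 3 (in-shuffle, from bottom half): 8 ← 23
  undo op 2 (out-shuffle, from bottom half): 23 ← 30
  undo op 1 (cut 12): 30 ← 4
So the element at position 32 came from original position 4.

4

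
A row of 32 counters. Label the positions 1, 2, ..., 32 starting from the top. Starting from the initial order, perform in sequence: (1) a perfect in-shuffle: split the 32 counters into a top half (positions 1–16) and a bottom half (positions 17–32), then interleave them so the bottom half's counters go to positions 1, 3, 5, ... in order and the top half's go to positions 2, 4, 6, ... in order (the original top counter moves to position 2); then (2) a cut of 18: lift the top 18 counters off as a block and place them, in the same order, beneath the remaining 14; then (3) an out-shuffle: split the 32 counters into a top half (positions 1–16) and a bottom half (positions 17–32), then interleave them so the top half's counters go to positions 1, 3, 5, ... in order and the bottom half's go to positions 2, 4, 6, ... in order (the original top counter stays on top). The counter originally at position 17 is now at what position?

Track the counter from position 17 forward through each operation:
  after op 1 (in-shuffle): 17 → 1
  after op 2 (cut 18): 1 → 15
  after op 3 (out-shuffle): 15 → 29

29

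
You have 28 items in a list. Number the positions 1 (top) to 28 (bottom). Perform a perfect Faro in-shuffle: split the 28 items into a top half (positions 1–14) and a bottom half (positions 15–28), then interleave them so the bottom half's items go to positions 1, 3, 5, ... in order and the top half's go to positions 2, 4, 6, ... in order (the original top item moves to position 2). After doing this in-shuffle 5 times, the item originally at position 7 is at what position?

Track the item's position through each in-shuffle:
7 → 14 → 28 → 27 → 25 → 21

21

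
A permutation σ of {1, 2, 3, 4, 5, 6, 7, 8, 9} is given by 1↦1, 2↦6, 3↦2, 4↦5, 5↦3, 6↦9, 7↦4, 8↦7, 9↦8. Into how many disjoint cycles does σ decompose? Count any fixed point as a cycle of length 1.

2

Cycle decomposition: (1) (2 6 9 8 7 4 5 3).
2 cycles.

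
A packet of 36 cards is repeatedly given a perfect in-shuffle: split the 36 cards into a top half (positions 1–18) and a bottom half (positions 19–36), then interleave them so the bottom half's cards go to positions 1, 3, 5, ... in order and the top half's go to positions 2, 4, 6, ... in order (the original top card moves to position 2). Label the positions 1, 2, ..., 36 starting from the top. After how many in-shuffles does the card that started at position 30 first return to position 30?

36

Follow position 30 under repeated in-shuffles:
30 → 23 → 9 → 18 → 36 → 35 → 33 → 29 → ... → 30 (length 36)
It first returns after 36 in-shuffles.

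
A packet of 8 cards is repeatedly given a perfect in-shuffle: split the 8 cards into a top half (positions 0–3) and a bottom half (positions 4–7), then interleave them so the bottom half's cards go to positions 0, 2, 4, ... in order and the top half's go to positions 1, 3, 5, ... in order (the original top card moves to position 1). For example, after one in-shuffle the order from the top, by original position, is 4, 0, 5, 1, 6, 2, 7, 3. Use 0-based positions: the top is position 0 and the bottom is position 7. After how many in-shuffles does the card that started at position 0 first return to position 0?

6

Follow position 0 under repeated in-shuffles:
0 → 1 → 3 → 7 → 6 → 4 → 0
It first returns after 6 in-shuffles.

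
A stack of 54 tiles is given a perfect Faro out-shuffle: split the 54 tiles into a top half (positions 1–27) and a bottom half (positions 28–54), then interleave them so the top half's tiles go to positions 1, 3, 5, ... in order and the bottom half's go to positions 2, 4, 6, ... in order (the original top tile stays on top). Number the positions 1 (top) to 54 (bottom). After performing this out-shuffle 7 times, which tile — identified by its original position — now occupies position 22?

14

Work backwards from position 22, undoing one out-shuffle at a time:
22 ← 38 ← 46 ← 50 ← 52 ← 53 ← 27 ← 14
So the tile now at position 22 started at position 14.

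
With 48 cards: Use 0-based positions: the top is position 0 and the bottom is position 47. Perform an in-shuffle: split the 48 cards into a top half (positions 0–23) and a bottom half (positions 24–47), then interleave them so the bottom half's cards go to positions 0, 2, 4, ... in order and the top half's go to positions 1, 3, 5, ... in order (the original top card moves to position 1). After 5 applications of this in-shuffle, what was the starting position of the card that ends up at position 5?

Work backwards from position 5, undoing one in-shuffle at a time:
5 ← 2 ← 25 ← 12 ← 30 ← 39
So the card now at position 5 started at position 39.

39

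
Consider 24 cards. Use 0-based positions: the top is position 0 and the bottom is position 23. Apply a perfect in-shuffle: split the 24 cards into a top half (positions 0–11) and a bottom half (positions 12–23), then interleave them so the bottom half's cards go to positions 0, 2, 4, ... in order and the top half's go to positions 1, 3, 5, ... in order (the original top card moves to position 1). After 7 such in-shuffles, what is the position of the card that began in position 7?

Track the card's position through each in-shuffle:
7 → 15 → 6 → 13 → 2 → 5 → 11 → 23

23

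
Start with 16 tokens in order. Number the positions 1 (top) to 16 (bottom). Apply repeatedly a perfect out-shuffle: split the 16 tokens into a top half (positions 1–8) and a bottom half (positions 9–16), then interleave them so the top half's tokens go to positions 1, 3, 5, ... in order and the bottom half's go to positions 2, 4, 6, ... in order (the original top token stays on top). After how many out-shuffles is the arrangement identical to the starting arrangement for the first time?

4

The out-shuffle permutes the 16 positions with cycle lengths [1, 1, 2, 4, 4, 4].
Every token is home exactly when every cycle has completed a whole number of laps, i.e. after lcm(1, 2, 4) = 4 out-shuffles.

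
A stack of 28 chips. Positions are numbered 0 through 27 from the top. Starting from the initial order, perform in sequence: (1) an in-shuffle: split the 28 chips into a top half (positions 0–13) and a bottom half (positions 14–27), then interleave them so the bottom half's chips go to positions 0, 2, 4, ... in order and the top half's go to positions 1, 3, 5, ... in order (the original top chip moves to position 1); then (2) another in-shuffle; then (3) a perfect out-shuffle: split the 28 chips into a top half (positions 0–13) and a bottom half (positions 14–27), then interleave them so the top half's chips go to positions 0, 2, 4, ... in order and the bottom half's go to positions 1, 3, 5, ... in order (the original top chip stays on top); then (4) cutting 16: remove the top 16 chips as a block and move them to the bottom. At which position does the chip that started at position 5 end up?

3

Track the chip from position 5 forward through each operation:
  after op 1 (in-shuffle): 5 → 11
  after op 2 (in-shuffle): 11 → 23
  after op 3 (out-shuffle): 23 → 19
  after op 4 (cut 16): 19 → 3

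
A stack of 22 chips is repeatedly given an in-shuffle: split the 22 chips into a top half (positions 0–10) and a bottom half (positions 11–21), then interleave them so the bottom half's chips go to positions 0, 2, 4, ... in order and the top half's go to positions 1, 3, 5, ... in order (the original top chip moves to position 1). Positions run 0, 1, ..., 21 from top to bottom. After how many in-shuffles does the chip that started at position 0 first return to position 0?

Follow position 0 under repeated in-shuffles:
0 → 1 → 3 → 7 → 15 → 8 → 17 → 12 → 2 → 5 → 11 → 0
It first returns after 11 in-shuffles.

11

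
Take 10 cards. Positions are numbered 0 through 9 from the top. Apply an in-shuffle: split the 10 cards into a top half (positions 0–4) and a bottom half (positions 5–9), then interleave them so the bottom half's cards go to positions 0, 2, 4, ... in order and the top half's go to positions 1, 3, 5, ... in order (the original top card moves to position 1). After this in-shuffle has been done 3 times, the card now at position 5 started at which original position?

Work backwards from position 5, undoing one in-shuffle at a time:
5 ← 2 ← 6 ← 8
So the card now at position 5 started at position 8.

8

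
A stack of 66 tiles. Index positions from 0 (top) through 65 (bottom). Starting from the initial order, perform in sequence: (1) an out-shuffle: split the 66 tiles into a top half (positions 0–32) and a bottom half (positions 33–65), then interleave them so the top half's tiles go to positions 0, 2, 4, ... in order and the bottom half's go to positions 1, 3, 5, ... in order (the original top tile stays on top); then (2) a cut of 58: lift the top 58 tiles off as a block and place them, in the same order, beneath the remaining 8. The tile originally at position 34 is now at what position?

11

Track the tile from position 34 forward through each operation:
  after op 1 (out-shuffle): 34 → 3
  after op 2 (cut 58): 3 → 11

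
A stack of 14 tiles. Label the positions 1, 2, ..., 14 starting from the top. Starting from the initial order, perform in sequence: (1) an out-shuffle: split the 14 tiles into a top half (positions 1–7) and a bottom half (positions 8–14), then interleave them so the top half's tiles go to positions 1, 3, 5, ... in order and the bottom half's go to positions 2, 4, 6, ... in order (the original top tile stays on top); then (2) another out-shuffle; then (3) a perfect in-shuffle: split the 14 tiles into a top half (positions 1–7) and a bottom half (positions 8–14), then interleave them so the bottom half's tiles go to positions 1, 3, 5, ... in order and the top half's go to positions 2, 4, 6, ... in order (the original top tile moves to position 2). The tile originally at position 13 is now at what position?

Track the tile from position 13 forward through each operation:
  after op 1 (out-shuffle): 13 → 12
  after op 2 (out-shuffle): 12 → 10
  after op 3 (in-shuffle): 10 → 5

5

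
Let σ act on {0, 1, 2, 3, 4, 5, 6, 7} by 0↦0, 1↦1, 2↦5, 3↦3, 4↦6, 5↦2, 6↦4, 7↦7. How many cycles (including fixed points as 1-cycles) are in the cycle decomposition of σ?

Cycle decomposition: (0) (1) (2 5) (3) (4 6) (7).
6 cycles.

6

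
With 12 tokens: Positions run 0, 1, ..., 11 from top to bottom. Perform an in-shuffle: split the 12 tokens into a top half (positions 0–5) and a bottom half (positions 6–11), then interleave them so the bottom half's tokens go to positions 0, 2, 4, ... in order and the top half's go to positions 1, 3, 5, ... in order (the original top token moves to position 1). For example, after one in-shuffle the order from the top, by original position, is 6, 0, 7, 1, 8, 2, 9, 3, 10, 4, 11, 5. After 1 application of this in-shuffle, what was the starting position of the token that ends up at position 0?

Work backwards from position 0, undoing one in-shuffle at a time:
0 ← 6
So the token now at position 0 started at position 6.

6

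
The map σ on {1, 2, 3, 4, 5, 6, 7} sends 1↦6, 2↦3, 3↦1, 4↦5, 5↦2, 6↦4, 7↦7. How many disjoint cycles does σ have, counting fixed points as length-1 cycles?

2

Cycle decomposition: (1 6 4 5 2 3) (7).
2 cycles.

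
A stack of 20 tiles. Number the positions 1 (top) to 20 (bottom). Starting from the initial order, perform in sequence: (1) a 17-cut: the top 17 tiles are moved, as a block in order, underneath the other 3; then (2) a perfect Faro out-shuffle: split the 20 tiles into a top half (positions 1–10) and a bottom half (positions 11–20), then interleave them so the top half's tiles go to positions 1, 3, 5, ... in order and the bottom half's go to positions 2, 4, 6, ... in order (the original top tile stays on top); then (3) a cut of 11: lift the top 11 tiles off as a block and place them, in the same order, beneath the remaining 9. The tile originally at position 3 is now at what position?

Track the tile from position 3 forward through each operation:
  after op 1 (cut 17): 3 → 6
  after op 2 (out-shuffle): 6 → 11
  after op 3 (cut 11): 11 → 20

20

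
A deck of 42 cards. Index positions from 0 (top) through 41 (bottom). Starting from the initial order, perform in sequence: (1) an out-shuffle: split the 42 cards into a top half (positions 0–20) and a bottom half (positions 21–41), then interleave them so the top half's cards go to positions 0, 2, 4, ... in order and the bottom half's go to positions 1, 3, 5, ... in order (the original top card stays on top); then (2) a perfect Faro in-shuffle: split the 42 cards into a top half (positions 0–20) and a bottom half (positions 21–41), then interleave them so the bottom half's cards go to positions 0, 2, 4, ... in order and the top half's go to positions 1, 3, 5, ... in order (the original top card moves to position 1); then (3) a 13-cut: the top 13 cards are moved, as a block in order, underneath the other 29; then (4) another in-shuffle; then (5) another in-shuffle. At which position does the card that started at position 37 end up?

4

Track the card from position 37 forward through each operation:
  after op 1 (out-shuffle): 37 → 33
  after op 2 (in-shuffle): 33 → 24
  after op 3 (cut 13): 24 → 11
  after op 4 (in-shuffle): 11 → 23
  after op 5 (in-shuffle): 23 → 4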